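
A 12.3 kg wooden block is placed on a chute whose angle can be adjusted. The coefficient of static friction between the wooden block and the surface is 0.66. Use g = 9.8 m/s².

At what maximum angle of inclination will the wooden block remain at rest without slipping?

θ_max ≈ 33.4°

At the slip threshold, m g sin θ = μ_s · m g cos θ, so tan θ = μ_s.
θ_max = arctan(0.66) = 33.4°.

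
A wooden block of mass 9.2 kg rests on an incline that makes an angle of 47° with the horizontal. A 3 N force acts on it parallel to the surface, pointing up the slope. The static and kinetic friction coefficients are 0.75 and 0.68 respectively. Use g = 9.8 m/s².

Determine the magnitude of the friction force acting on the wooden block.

The normal reaction is N = m g cos θ = 61.49 N.
The friction needed for equilibrium is m g sin θ − P = 65.94 − 3 = 62.94 N, measured positive up-slope.
Maximum static friction available: μ_s N = 0.75 × 61.49 = 46.12 N.
|62.94| exceeds 46.12 N, so the wooden block slips down-slope; friction is kinetic, f = μ_k N = 0.68×61.49 = 41.8 N.

f ≈ 41.8 N (up the incline)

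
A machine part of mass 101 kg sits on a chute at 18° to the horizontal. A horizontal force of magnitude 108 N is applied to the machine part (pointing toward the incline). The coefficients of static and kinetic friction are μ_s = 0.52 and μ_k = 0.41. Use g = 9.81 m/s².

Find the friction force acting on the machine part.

f ≈ 203 N (up the incline)

Resolve perpendicular to the incline: N = m g cos θ + P sin θ = 101×9.81×cos 18° + 108×sin 18° = 975.7 N.
Parallel to the incline: P cos θ − m g sin θ = 102.7 − 306.2 = -203.5 N; the friction needed to balance this is 203.5 N acting up the slope.
The limit of static friction is μ_s N = 507.4 N.
Since 203.5 N is within the 507.4 N limit, the machine part stays put and friction is exactly 203 N.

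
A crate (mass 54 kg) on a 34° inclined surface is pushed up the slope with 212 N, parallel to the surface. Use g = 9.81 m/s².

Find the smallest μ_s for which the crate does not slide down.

N = m g cos θ = 439.2 N.
Friction must make up the shortfall along the incline: f = m g sin θ − P = 296.2 − 212 = 84.23 N.
At the threshold f = μ_s N, so μ_s,min = 84.23/439.2 = 0.192.

μ_s,min ≈ 0.192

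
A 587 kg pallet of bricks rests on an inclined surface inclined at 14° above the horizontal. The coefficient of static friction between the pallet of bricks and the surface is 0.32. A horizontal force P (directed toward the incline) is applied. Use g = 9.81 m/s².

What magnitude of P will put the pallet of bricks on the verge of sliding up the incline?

P ≈ 3560 N

At impending motion up the slope, friction acts down-slope at its limit: f = μ_s N.
Perpendicular to the incline: N = m g cos θ + P sin θ.
Along the incline: P cos θ = m g sin θ + μ_s N = m g sin θ + μ_s (m g cos θ + P sin θ).
Solving, P (cos θ − μ_s sin θ) = m g (sin θ + μ_s cos θ), so P = 587×9.81×(sin 14° + 0.32 cos 14°)/(cos 14° − 0.32 sin 14°) = 5760×0.5524/0.8929 = 3560 N.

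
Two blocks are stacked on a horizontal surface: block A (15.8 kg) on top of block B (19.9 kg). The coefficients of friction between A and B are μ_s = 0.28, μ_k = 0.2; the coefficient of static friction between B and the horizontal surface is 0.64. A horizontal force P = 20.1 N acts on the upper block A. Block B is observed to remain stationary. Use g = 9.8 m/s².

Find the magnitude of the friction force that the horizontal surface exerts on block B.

The normal force B exerts on A is simply A's weight, N₁ = 154.8 N.
So the A–B interface can sustain at most μ_s N₁ = 43.36 N of static friction.
P = 20.1 N is within that limit, so A and B move together (both at rest); the A–B friction is simply f₁ = P = 20.1 N.
B experiences an equal 20.1 N forward from A (third law). B is in equilibrium, so the floor supplies f₂ = 20.1 N of static friction (limit μ_s(m_A+m_B)g = 223.9 N, not exceeded).

f ≈ 20.1 N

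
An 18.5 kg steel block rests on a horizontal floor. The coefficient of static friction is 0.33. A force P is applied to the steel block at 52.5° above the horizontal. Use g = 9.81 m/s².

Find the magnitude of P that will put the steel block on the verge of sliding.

N = m g − P sin α (the pull lifts the steel block).
At impending slip, P cos α = μ_s N = μ_s (m g − P sin α).
Solving: P (cos α + μ_s sin α) = μ_s m g → P = 0.33×181/(cos 52.5° + 0.33 sin 52.5°) = 59.9/0.8706 = 68.8 N.

P ≈ 68.8 N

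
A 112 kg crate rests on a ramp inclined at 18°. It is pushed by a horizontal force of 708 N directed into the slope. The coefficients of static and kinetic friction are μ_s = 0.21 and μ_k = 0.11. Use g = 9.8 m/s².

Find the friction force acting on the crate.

Resolve perpendicular to the incline: N = m g cos θ + P sin θ = 112×9.8×cos 18° + 708×sin 18° = 1263 N.
Parallel to the incline: P cos θ − m g sin θ = 673.3 − 339.2 = 334.2 N; the friction needed to balance this is 334.2 N acting down the slope.
The limit of static friction is μ_s N = 265.2 N.
|f_req| = 334.2 > 265.2 N → the crate slides up the incline; f = μ_k N = 0.11 × 1263 = 139 N.

f ≈ 139 N (down the incline)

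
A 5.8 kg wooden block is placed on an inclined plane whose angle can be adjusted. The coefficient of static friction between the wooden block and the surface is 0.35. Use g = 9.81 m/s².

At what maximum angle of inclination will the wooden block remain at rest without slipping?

θ_max ≈ 19.3°

At the slip threshold, m g sin θ = μ_s · m g cos θ, so tan θ = μ_s.
θ_max = arctan(0.35) = 19.3°.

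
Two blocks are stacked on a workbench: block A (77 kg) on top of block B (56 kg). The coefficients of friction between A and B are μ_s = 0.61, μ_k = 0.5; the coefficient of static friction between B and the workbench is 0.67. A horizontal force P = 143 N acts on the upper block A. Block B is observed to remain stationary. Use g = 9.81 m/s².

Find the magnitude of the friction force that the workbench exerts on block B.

f ≈ 143 N

The normal force B exerts on A is simply A's weight, N₁ = 755.4 N.
So the A–B interface can sustain at most μ_s N₁ = 460.8 N of static friction.
P = 143 N is within that limit, so A and B move together (both at rest); the A–B friction is simply f₁ = P = 143 N.
By Newton's third law B feels 143 N forward from A. With B stationary, the floor's static friction on B balances it: f₂ = 143 N (well within μ_s(m_A+m_B)g = 874.2 N).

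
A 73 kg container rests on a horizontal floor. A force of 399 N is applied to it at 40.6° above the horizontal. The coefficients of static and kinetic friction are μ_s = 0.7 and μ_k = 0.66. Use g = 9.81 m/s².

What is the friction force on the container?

The vertical component of P reduces the normal force: N = m g − P sin α = 716.1 − 259.7 = 456.5 N.
For equilibrium, f = P cos α = 399×cos 40.6° = 302.9 N.
μ_s N = 0.7 × 456.5 = 319.5 N.
Since 302.9 N does not exceed the limit, the container stays at rest and f = 303 N.

f ≈ 303 N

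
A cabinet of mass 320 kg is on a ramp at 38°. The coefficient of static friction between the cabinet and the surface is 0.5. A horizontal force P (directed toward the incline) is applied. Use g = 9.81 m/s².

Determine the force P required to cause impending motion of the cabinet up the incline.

P ≈ 6600 N

At impending motion up the slope, friction acts down-slope at its limit: f = μ_s N.
Perpendicular to the incline: N = m g cos θ + P sin θ.
Along the incline: P cos θ = m g sin θ + μ_s N = m g sin θ + μ_s (m g cos θ + P sin θ).
Solving, P (cos θ − μ_s sin θ) = m g (sin θ + μ_s cos θ), so P = 320×9.81×(sin 38° + 0.5 cos 38°)/(cos 38° − 0.5 sin 38°) = 3140×1.01/0.4802 = 6600 N.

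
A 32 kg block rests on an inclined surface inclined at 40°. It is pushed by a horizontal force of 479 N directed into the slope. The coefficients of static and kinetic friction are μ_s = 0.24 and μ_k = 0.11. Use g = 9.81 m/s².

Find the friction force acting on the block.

f ≈ 60.3 N (down the incline)

The horizontal push has a component P sin θ into the surface, so N = m g cos θ + P sin θ = 240.5 + 307.9 = 548.4 N.
Parallel to the incline: P cos θ − m g sin θ = 366.9 − 201.8 = 165.2 N; the friction needed to balance this is 165.2 N acting down the slope.
Maximum static friction: μ_s N = 0.24 × 548.4 = 131.6 N.
|f_req| = 165.2 > 131.6 N → the block slides up the incline; f = μ_k N = 0.11 × 548.4 = 60.3 N.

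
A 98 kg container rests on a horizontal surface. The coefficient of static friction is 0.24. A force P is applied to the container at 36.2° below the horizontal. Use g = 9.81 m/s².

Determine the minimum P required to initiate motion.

N = m g + P sin α (the push presses the container into the horizontal surface).
At impending slip, P cos α = μ_s N = μ_s (m g + P sin α).
Solving: P (cos α − μ_s sin α) = μ_s m g → P = 0.24×961/(cos 36.2° − 0.24 sin 36.2°) = 231/0.6652 = 347 N.

P ≈ 347 N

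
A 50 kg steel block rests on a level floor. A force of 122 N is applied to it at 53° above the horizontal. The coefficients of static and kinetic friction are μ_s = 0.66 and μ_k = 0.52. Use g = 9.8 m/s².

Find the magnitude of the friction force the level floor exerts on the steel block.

f ≈ 73.4 N

Vertical equilibrium gives N = m g − P sin α = 392.6 N.
Horizontally, friction must balance P cos α = 73.42 N.
The static-friction limit is μ_s N = 259.1 N.
73.42 ≤ 259.1 N → static; friction equals the required 73.4 N.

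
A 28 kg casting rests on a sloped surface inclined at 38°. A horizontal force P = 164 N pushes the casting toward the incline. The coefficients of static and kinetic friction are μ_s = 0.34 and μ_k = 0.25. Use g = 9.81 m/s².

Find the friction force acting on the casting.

f ≈ 39.9 N (up the incline)

The horizontal push has a component P sin θ into the surface, so N = m g cos θ + P sin θ = 216.5 + 101 = 317.4 N.
Along the incline, the net driving force (taking up-slope positive) is P cos θ − m g sin θ = 129.2 − 169.1 = -39.88 N, so equilibrium requires friction f = 39.88 N (up-slope).
The limit of static friction is μ_s N = 107.9 N.
|f_req| = 39.88 ≤ 107.9 N → the casting is in equilibrium; friction equals the required value.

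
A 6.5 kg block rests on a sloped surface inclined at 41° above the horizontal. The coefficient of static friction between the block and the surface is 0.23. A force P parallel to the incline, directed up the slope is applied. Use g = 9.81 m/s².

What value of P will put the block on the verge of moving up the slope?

At impending motion up the slope, friction acts down-slope at its limit: f = μ_s N.
P is parallel to the surface, so N = m g cos θ = 48.1 N.
Along the incline: P = m g sin θ + μ_s N = 41.8 + 0.23×48.1 = 52.9 N.

P ≈ 52.9 N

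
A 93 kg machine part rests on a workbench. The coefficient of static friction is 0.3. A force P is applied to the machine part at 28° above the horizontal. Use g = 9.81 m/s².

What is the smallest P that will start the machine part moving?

N = m g − P sin α (the pull lifts the machine part).
At impending slip, P cos α = μ_s N = μ_s (m g − P sin α).
Solving: P (cos α + μ_s sin α) = μ_s m g → P = 0.3×912/(cos 28° + 0.3 sin 28°) = 274/1.024 = 267 N.

P ≈ 267 N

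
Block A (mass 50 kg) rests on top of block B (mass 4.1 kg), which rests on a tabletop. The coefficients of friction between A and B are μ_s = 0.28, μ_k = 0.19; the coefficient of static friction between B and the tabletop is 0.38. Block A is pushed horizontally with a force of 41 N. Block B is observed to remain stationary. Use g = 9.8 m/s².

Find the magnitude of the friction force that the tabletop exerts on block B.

f ≈ 41 N

Between the blocks, N₁ = m_A g = 490 N.
Maximum static friction on A from B: μ_s N₁ = 0.28×490 = 137.2 N.
P = 41 N is within that limit, so A and B move together (both at rest); the A–B friction is simply f₁ = P = 41 N.
By Newton's third law B feels 41 N forward from A. With B stationary, the floor's static friction on B balances it: f₂ = 41 N (well within μ_s(m_A+m_B)g = 201.5 N).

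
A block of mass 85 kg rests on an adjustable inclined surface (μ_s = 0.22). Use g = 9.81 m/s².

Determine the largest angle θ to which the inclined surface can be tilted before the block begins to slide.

At the slip threshold, m g sin θ = μ_s · m g cos θ, so tan θ = μ_s.
θ_max = arctan(0.22) = 12.4°.

θ_max ≈ 12.4°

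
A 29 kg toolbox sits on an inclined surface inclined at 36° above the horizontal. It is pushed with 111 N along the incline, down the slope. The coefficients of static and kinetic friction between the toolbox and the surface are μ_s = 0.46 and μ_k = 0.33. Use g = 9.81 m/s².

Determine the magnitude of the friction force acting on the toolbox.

f ≈ 76 N (up the incline)

The normal reaction is N = m g cos θ = 230.2 N.
For equilibrium along the incline the friction force must supply f = m g sin θ + P = 167.2 + 111 = 278.2 N (positive meaning up-slope).
The static-friction ceiling is μ_s N = 0.46 × 230.2 = 105.9 N.
|278.2| exceeds 105.9 N, so the toolbox slips down-slope; friction is kinetic, f = μ_k N = 0.33×230.2 = 76 N.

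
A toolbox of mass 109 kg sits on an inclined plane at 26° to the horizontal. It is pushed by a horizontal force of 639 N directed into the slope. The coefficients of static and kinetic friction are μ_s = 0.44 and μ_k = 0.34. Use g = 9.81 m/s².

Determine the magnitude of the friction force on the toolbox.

f ≈ 106 N (down the incline)

Normal direction: N = m g cos θ + P sin θ = 1241 N.
Along the incline, the net driving force (taking up-slope positive) is P cos θ − m g sin θ = 574.3 − 468.7 = 105.6 N, so equilibrium requires friction f = -105.6 N (down-slope).
The limit of static friction is μ_s N = 546.1 N.
|f_req| = 105.6 ≤ 546.1 N → the toolbox is in equilibrium; friction equals the required value.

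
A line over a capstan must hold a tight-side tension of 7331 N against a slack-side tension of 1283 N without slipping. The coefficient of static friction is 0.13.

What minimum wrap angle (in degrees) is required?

T₂/T₁ = e^{μβ} → β = ln(T₂/T₁)/μ.
β = ln(7331/1283)/0.13 = 1.743/0.13 = 13.41 rad.
In degrees: β = 13.41 × 180/π = 768°.

β_min ≈ 768°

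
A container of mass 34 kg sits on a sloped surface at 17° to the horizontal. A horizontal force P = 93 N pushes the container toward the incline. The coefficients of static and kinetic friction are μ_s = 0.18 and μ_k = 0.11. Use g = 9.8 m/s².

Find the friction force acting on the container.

The horizontal push has a component P sin θ into the surface, so N = m g cos θ + P sin θ = 318.6 + 27.19 = 345.8 N.
Parallel to the incline: P cos θ − m g sin θ = 88.94 − 97.42 = -8.482 N; the friction needed to balance this is 8.482 N acting up the slope.
Maximum static friction: μ_s N = 0.18 × 345.8 = 62.25 N.
Since 8.482 N is within the 62.25 N limit, the container stays put and friction is exactly 8.48 N.

f ≈ 8.48 N (up the incline)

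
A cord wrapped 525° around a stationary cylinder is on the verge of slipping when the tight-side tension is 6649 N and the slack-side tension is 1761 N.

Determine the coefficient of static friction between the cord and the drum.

T₂/T₁ = e^{μβ} → μ = ln(T₂/T₁)/β.
β = 525° = 9.163 rad.
μ = ln(6649/1761)/9.163 = ln(3.776)/9.163 = 0.145.

μ ≈ 0.145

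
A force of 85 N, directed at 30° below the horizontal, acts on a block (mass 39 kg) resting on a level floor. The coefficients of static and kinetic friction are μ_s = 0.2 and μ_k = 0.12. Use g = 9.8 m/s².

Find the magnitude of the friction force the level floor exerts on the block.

f ≈ 73.6 N

Vertical equilibrium gives N = m g + P sin α = 424.7 N.
The horizontal driving force is P cos α = 73.61 N, so equilibrium needs friction f = 73.61 N.
The static-friction limit is μ_s N = 84.94 N.
Since 73.61 N does not exceed the limit, the block stays at rest and f = 73.6 N.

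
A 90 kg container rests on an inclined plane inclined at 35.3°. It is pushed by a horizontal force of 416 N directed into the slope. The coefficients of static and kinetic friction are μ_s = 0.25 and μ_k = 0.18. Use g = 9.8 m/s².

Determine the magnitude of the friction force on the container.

f ≈ 170 N (up the incline)

Resolve perpendicular to the incline: N = m g cos θ + P sin θ = 90×9.8×cos 35.3° + 416×sin 35.3° = 960.2 N.
Along the incline, the net driving force (taking up-slope positive) is P cos θ − m g sin θ = 339.5 − 509.7 = -170.2 N, so equilibrium requires friction f = 170.2 N (up-slope).
Maximum static friction: μ_s N = 0.25 × 960.2 = 240.1 N.
Since 170.2 N is within the 240.1 N limit, the container stays put and friction is exactly 170 N.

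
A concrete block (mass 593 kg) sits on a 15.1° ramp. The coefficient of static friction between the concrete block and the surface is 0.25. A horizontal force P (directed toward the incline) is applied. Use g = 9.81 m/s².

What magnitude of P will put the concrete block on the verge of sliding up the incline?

At impending motion up the slope, friction acts down-slope at its limit: f = μ_s N.
Perpendicular to the incline: N = m g cos θ + P sin θ.
Along the incline: P cos θ = m g sin θ + μ_s N = m g sin θ + μ_s (m g cos θ + P sin θ).
Solving, P (cos θ − μ_s sin θ) = m g (sin θ + μ_s cos θ), so P = 593×9.81×(sin 15.1° + 0.25 cos 15.1°)/(cos 15.1° − 0.25 sin 15.1°) = 5820×0.5019/0.9003 = 3240 N.

P ≈ 3240 N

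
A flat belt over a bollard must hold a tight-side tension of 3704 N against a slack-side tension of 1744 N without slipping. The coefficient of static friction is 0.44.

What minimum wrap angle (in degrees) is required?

β_min ≈ 98.1°

T₂/T₁ = e^{μβ} → β = ln(T₂/T₁)/μ.
β = ln(3704/1744)/0.44 = 0.7532/0.44 = 1.712 rad.
In degrees: β = 1.712 × 180/π = 98.1°.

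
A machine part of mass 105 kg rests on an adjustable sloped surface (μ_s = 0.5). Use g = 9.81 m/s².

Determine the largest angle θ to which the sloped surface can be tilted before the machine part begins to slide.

θ_max ≈ 26.6°

At the slip threshold, m g sin θ = μ_s · m g cos θ, so tan θ = μ_s.
θ_max = arctan(0.5) = 26.6°.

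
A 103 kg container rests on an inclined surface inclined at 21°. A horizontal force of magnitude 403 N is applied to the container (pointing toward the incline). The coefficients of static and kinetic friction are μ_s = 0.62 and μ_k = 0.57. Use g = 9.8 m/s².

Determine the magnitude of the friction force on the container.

Normal direction: N = m g cos θ + P sin θ = 1087 N.
Along the incline, the net driving force (taking up-slope positive) is P cos θ − m g sin θ = 376.2 − 361.7 = 14.5 N, so equilibrium requires friction f = -14.5 N (down-slope).
The limit of static friction is μ_s N = 673.8 N.
Since 14.5 N is within the 673.8 N limit, the container stays put and friction is exactly 14.5 N.

f ≈ 14.5 N (down the incline)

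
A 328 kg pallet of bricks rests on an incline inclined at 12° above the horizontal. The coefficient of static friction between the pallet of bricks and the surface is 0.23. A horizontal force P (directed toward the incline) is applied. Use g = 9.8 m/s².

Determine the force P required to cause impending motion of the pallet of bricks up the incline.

P ≈ 1500 N

At impending motion up the slope, friction acts down-slope at its limit: f = μ_s N.
Perpendicular to the incline: N = m g cos θ + P sin θ.
Along the incline: P cos θ = m g sin θ + μ_s N = m g sin θ + μ_s (m g cos θ + P sin θ).
Solving, P (cos θ − μ_s sin θ) = m g (sin θ + μ_s cos θ), so P = 328×9.8×(sin 12° + 0.23 cos 12°)/(cos 12° − 0.23 sin 12°) = 3210×0.4329/0.9303 = 1500 N.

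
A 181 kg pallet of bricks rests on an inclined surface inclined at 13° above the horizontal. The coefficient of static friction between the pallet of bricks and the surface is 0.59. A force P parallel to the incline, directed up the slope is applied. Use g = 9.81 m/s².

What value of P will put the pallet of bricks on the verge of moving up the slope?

P ≈ 1420 N

At impending motion up the slope, friction acts down-slope at its limit: f = μ_s N.
P is parallel to the surface, so N = m g cos θ = 1730 N.
Along the incline: P = m g sin θ + μ_s N = 399 + 0.59×1730 = 1420 N.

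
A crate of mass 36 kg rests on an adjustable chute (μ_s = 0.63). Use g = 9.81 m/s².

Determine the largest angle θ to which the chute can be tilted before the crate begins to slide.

At the slip threshold, m g sin θ = μ_s · m g cos θ, so tan θ = μ_s.
θ_max = arctan(0.63) = 32.2°.

θ_max ≈ 32.2°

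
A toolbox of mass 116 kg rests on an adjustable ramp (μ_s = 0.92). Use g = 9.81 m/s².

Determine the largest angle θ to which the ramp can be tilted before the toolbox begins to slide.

θ_max ≈ 42.6°

At the slip threshold, m g sin θ = μ_s · m g cos θ, so tan θ = μ_s.
θ_max = arctan(0.92) = 42.6°.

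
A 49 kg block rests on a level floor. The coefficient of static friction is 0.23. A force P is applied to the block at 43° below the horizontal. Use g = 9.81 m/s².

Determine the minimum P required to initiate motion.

P ≈ 192 N

N = m g + P sin α (the push presses the block into the level floor).
At impending slip, P cos α = μ_s N = μ_s (m g + P sin α).
Solving: P (cos α − μ_s sin α) = μ_s m g → P = 0.23×481/(cos 43° − 0.23 sin 43°) = 111/0.5745 = 192 N.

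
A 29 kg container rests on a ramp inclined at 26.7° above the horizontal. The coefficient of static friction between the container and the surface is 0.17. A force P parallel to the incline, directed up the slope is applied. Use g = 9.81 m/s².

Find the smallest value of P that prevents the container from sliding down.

The container tends to slide down (tan θ > μ_s), so at the point of impending slip friction acts up-slope at its limit: f = μ_s N.
P is parallel to the surface, so N = m g cos θ = 254 N.
Along the incline: P + μ_s N = m g sin θ, so P = 128 − 0.17×254 = 84.6 N.

P_min ≈ 84.6 N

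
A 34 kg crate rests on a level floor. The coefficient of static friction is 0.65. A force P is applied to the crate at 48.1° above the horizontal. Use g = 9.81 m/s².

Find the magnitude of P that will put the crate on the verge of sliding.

N = m g − P sin α (the pull lifts the crate).
At impending slip, P cos α = μ_s N = μ_s (m g − P sin α).
Solving: P (cos α + μ_s sin α) = μ_s m g → P = 0.65×334/(cos 48.1° + 0.65 sin 48.1°) = 217/1.152 = 188 N.

P ≈ 188 N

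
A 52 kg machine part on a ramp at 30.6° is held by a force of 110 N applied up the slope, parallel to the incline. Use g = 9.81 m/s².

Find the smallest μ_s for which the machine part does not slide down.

μ_s,min ≈ 0.341

N = m g cos θ = 439.1 N.
Friction must make up the shortfall along the incline: f = m g sin θ − P = 259.7 − 110 = 149.7 N.
At the threshold f = μ_s N, so μ_s,min = 149.7/439.1 = 0.341.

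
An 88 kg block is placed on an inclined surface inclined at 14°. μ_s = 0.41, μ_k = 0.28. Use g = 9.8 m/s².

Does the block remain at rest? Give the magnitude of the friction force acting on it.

f ≈ 209 N

N = m g cos θ = 837 N.
Down-slope weight component: m g sin θ = 209 N.
μ_s N = 343 N.
209 ≤ 343 N, so it stays put; friction = 209 N.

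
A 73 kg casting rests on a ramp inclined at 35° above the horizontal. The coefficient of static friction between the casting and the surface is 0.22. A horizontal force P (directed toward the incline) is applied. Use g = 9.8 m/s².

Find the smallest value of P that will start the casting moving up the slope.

At impending motion up the slope, friction acts down-slope at its limit: f = μ_s N.
Perpendicular to the incline: N = m g cos θ + P sin θ.
Along the incline: P cos θ = m g sin θ + μ_s N = m g sin θ + μ_s (m g cos θ + P sin θ).
Solving, P (cos θ − μ_s sin θ) = m g (sin θ + μ_s cos θ), so P = 73×9.8×(sin 35° + 0.22 cos 35°)/(cos 35° − 0.22 sin 35°) = 715×0.7538/0.693 = 778 N.

P ≈ 778 N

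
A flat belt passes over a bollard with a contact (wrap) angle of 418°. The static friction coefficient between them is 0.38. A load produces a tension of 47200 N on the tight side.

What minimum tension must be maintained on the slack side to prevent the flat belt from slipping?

T_min ≈ 2950 N

Capstan equation at impending slip: T_tight/T_slack = e^{μβ}.
β = 418° = 7.295 rad; e^{μβ} = e^{0.38×7.295} = 16.
T_slack = T_tight / e^{μβ} = 47200 / 16 = 2950 N.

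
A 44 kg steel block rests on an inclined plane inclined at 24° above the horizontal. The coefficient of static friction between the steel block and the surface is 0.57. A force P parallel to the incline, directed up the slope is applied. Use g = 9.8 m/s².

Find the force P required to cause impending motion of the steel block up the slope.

At impending motion up the slope, friction acts down-slope at its limit: f = μ_s N.
P is parallel to the surface, so N = m g cos θ = 394 N.
Along the incline: P = m g sin θ + μ_s N = 175 + 0.57×394 = 400 N.

P ≈ 400 N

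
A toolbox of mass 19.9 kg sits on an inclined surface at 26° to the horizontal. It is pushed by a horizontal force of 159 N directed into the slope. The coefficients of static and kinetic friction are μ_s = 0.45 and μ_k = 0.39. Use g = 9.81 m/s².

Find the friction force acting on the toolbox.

f ≈ 57.3 N (down the incline)

The horizontal push has a component P sin θ into the surface, so N = m g cos θ + P sin θ = 175.5 + 69.7 = 245.2 N.
Parallel to the incline: P cos θ − m g sin θ = 142.9 − 85.58 = 57.33 N; the friction needed to balance this is 57.33 N acting down the slope.
Maximum static friction: μ_s N = 0.45 × 245.2 = 110.3 N.
|f_req| = 57.33 ≤ 110.3 N → the toolbox is in equilibrium; friction equals the required value.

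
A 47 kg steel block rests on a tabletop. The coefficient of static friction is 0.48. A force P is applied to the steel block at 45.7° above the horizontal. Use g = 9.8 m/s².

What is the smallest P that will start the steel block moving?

N = m g − P sin α (the pull lifts the steel block).
At impending slip, P cos α = μ_s N = μ_s (m g − P sin α).
Solving: P (cos α + μ_s sin α) = μ_s m g → P = 0.48×461/(cos 45.7° + 0.48 sin 45.7°) = 221/1.042 = 212 N.

P ≈ 212 N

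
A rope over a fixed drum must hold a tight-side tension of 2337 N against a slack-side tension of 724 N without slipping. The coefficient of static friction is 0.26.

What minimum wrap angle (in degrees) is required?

β_min ≈ 258°

T₂/T₁ = e^{μβ} → β = ln(T₂/T₁)/μ.
β = ln(2337/724)/0.26 = 1.172/0.26 = 4.507 rad.
In degrees: β = 4.507 × 180/π = 258°.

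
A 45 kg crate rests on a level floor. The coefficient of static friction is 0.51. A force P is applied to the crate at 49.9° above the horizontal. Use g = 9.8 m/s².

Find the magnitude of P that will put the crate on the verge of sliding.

P ≈ 217 N

N = m g − P sin α (the pull lifts the crate).
At impending slip, P cos α = μ_s N = μ_s (m g − P sin α).
Solving: P (cos α + μ_s sin α) = μ_s m g → P = 0.51×441/(cos 49.9° + 0.51 sin 49.9°) = 225/1.034 = 217 N.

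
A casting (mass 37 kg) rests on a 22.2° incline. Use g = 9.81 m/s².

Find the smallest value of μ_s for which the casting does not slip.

μ_s,min ≈ 0.408

At the slip threshold m g sin θ = μ_s m g cos θ, so μ_s,min = tan θ.
μ_s,min = tan 22.2° = 0.408.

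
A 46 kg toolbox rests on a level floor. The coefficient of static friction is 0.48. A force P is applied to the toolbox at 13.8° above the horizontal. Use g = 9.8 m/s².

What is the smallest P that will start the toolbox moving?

P ≈ 199 N

N = m g − P sin α (the pull lifts the toolbox).
At impending slip, P cos α = μ_s N = μ_s (m g − P sin α).
Solving: P (cos α + μ_s sin α) = μ_s m g → P = 0.48×451/(cos 13.8° + 0.48 sin 13.8°) = 216/1.086 = 199 N.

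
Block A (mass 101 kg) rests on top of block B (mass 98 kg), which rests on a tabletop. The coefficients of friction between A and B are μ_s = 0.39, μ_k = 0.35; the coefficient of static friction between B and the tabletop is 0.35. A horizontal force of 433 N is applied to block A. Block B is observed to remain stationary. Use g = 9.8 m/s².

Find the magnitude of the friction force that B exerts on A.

f ≈ 346 N

Between the blocks, N₁ = m_A g = 989.8 N.
Maximum static friction on A from B: μ_s N₁ = 0.39×989.8 = 386 N.
P = 433 N exceeds that limit, so A slips over B and the interface friction becomes kinetic: f₁ = μ_k N₁ = 0.35×989.8 = 346 N.
B experiences an equal 346 N forward from A (third law). B is in equilibrium, so the floor supplies f₂ = 346 N of static friction (limit μ_s(m_A+m_B)g = 682.6 N, not exceeded).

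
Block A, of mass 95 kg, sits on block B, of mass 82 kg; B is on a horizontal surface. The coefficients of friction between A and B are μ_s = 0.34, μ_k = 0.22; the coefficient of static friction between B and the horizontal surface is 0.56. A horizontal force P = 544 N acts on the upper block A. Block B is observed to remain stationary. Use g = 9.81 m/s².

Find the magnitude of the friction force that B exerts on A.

f ≈ 205 N

Between the blocks, N₁ = m_A g = 932 N.
Maximum static friction on A from B: μ_s N₁ = 0.34×932 = 316.9 N.
P = 544 N exceeds that limit, so A slips over B and the interface friction becomes kinetic: f₁ = μ_k N₁ = 0.22×932 = 205 N.
B experiences an equal 205 N forward from A (third law). B is in equilibrium, so the floor supplies f₂ = 205 N of static friction (limit μ_s(m_A+m_B)g = 972.4 N, not exceeded).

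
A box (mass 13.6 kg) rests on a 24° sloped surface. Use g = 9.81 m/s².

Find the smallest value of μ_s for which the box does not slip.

μ_s,min ≈ 0.445

At the slip threshold m g sin θ = μ_s m g cos θ, so μ_s,min = tan θ.
μ_s,min = tan 24° = 0.445.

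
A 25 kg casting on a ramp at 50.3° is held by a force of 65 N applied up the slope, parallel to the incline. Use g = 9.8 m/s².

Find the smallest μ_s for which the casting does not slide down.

N = m g cos θ = 156.5 N.
Friction must make up the shortfall along the incline: f = m g sin θ − P = 188.5 − 65 = 123.5 N.
At the threshold f = μ_s N, so μ_s,min = 123.5/156.5 = 0.789.

μ_s,min ≈ 0.789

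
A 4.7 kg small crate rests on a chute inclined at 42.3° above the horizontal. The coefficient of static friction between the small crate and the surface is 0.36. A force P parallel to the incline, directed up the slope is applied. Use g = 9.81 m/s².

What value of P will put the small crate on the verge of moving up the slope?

P ≈ 43.3 N

At impending motion up the slope, friction acts down-slope at its limit: f = μ_s N.
P is parallel to the surface, so N = m g cos θ = 34.1 N.
Along the incline: P = m g sin θ + μ_s N = 31 + 0.36×34.1 = 43.3 N.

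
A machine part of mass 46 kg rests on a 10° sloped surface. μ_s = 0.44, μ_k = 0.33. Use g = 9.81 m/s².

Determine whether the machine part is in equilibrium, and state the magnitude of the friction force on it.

N = m g cos θ = 444 N.
Down-slope weight component: m g sin θ = 78.4 N.
μ_s N = 196 N.
78.4 ≤ 196 N, so it stays put; friction = 78.4 N.

f ≈ 78.4 N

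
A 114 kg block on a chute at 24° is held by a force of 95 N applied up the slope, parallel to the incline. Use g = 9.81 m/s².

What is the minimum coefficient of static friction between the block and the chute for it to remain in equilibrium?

N = m g cos θ = 1022 N.
Friction must make up the shortfall along the incline: f = m g sin θ − P = 454.9 − 95 = 359.9 N.
At the threshold f = μ_s N, so μ_s,min = 359.9/1022 = 0.352.

μ_s,min ≈ 0.352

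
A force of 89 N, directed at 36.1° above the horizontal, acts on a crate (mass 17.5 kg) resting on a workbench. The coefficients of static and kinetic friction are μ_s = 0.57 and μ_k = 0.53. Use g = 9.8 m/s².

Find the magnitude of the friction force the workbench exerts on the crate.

f ≈ 63.1 N

The vertical component of P reduces the normal force: N = m g − P sin α = 171.5 − 52.44 = 119.1 N.
The horizontal driving force is P cos α = 71.91 N, so equilibrium needs friction f = 71.91 N.
μ_s N = 0.57 × 119.1 = 67.87 N.
71.91 > 67.87 N → the crate slides; f = μ_k N = 0.53×119.1 = 63.1 N.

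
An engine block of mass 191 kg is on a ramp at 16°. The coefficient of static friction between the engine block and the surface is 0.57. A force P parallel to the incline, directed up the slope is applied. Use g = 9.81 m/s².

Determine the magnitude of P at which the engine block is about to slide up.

At impending motion up the slope, friction acts down-slope at its limit: f = μ_s N.
P is parallel to the surface, so N = m g cos θ = 1800 N.
Along the incline: P = m g sin θ + μ_s N = 516 + 0.57×1800 = 1540 N.

P ≈ 1540 N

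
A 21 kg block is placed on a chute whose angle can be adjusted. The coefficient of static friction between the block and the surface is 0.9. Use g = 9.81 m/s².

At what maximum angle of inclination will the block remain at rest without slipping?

θ_max ≈ 42°

At the slip threshold, m g sin θ = μ_s · m g cos θ, so tan θ = μ_s.
θ_max = arctan(0.9) = 42°.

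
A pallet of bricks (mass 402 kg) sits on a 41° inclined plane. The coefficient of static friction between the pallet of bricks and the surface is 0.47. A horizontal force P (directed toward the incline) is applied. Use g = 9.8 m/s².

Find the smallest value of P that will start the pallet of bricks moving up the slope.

P ≈ 8920 N

At impending motion up the slope, friction acts down-slope at its limit: f = μ_s N.
Perpendicular to the incline: N = m g cos θ + P sin θ.
Along the incline: P cos θ = m g sin θ + μ_s N = m g sin θ + μ_s (m g cos θ + P sin θ).
Solving, P (cos θ − μ_s sin θ) = m g (sin θ + μ_s cos θ), so P = 402×9.8×(sin 41° + 0.47 cos 41°)/(cos 41° − 0.47 sin 41°) = 3940×1.011/0.4464 = 8920 N.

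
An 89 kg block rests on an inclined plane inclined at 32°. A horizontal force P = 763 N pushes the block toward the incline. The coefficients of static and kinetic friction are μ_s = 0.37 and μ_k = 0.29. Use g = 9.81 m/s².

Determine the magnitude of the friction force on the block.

f ≈ 184 N (down the incline)

Resolve perpendicular to the incline: N = m g cos θ + P sin θ = 89×9.81×cos 32° + 763×sin 32° = 1145 N.
Along the incline, the net driving force (taking up-slope positive) is P cos θ − m g sin θ = 647.1 − 462.7 = 184.4 N, so equilibrium requires friction f = -184.4 N (down-slope).
The limit of static friction is μ_s N = 423.6 N.
Since 184.4 N is within the 423.6 N limit, the block stays put and friction is exactly 184 N.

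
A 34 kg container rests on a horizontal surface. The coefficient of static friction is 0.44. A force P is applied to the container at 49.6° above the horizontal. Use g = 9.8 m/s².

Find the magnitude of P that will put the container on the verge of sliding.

N = m g − P sin α (the pull lifts the container).
At impending slip, P cos α = μ_s N = μ_s (m g − P sin α).
Solving: P (cos α + μ_s sin α) = μ_s m g → P = 0.44×333/(cos 49.6° + 0.44 sin 49.6°) = 147/0.9832 = 149 N.

P ≈ 149 N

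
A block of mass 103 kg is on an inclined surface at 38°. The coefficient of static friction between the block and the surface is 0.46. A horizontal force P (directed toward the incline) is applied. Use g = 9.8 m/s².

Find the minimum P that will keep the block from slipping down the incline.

P_min ≈ 239 N

The block tends to slide down (tan θ > μ_s), so at the point of impending slip friction acts up-slope at its limit: f = μ_s N.
Perpendicular to the incline: N = m g cos θ + P sin θ.
Along the incline: P cos θ + μ_s N = m g sin θ, i.e. P cos θ + μ_s (m g cos θ + P sin θ) = m g sin θ.
Solving, P (cos θ + μ_s sin θ) = m g (sin θ − μ_s cos θ), so P = 1010×0.2532/1.071 = 239 N.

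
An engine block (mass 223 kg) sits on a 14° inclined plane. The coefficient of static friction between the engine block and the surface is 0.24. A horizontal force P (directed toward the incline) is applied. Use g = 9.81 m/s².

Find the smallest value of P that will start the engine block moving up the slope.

At impending motion up the slope, friction acts down-slope at its limit: f = μ_s N.
Perpendicular to the incline: N = m g cos θ + P sin θ.
Along the incline: P cos θ = m g sin θ + μ_s N = m g sin θ + μ_s (m g cos θ + P sin θ).
Solving, P (cos θ − μ_s sin θ) = m g (sin θ + μ_s cos θ), so P = 223×9.81×(sin 14° + 0.24 cos 14°)/(cos 14° − 0.24 sin 14°) = 2190×0.4748/0.9122 = 1140 N.

P ≈ 1140 N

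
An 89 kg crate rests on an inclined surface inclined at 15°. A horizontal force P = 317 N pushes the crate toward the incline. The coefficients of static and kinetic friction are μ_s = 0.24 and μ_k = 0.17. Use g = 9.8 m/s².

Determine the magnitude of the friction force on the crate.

Normal direction: N = m g cos θ + P sin θ = 924.5 N.
Parallel to the incline: P cos θ − m g sin θ = 306.2 − 225.7 = 80.46 N; the friction needed to balance this is 80.46 N acting down the slope.
Maximum static friction: μ_s N = 0.24 × 924.5 = 221.9 N.
|f_req| = 80.46 ≤ 221.9 N → the crate is in equilibrium; friction equals the required value.

f ≈ 80.5 N (down the incline)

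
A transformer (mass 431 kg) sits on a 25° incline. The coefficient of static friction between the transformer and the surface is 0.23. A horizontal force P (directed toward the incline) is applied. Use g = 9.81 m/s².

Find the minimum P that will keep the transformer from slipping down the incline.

P_min ≈ 902 N

The transformer tends to slide down (tan θ > μ_s), so at the point of impending slip friction acts up-slope at its limit: f = μ_s N.
Perpendicular to the incline: N = m g cos θ + P sin θ.
Along the incline: P cos θ + μ_s N = m g sin θ, i.e. P cos θ + μ_s (m g cos θ + P sin θ) = m g sin θ.
Solving, P (cos θ + μ_s sin θ) = m g (sin θ − μ_s cos θ), so P = 4230×0.2142/1.004 = 902 N.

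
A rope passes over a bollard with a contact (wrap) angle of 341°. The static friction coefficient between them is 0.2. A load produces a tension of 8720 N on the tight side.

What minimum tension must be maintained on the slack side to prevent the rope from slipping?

Capstan equation at impending slip: T_tight/T_slack = e^{μβ}.
β = 341° = 5.952 rad; e^{μβ} = e^{0.2×5.952} = 3.288.
T_slack = T_tight / e^{μβ} = 8720 / 3.288 = 2650 N.

T_min ≈ 2650 N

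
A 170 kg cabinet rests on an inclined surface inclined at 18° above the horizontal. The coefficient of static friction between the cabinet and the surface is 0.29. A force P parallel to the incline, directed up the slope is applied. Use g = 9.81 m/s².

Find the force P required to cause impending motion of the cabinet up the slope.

At impending motion up the slope, friction acts down-slope at its limit: f = μ_s N.
P is parallel to the surface, so N = m g cos θ = 1590 N.
Along the incline: P = m g sin θ + μ_s N = 515 + 0.29×1590 = 975 N.

P ≈ 975 N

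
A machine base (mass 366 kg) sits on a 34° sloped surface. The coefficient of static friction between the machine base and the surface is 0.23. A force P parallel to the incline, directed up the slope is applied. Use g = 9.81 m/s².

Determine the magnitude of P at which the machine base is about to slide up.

At impending motion up the slope, friction acts down-slope at its limit: f = μ_s N.
P is parallel to the surface, so N = m g cos θ = 2980 N.
Along the incline: P = m g sin θ + μ_s N = 2010 + 0.23×2980 = 2690 N.

P ≈ 2690 N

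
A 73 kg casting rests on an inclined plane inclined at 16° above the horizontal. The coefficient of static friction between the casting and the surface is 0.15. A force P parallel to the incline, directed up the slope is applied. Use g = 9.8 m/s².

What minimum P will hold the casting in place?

The casting tends to slide down (tan θ > μ_s), so at the point of impending slip friction acts up-slope at its limit: f = μ_s N.
P is parallel to the surface, so N = m g cos θ = 688 N.
Along the incline: P + μ_s N = m g sin θ, so P = 197 − 0.15×688 = 94 N.

P_min ≈ 94 N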